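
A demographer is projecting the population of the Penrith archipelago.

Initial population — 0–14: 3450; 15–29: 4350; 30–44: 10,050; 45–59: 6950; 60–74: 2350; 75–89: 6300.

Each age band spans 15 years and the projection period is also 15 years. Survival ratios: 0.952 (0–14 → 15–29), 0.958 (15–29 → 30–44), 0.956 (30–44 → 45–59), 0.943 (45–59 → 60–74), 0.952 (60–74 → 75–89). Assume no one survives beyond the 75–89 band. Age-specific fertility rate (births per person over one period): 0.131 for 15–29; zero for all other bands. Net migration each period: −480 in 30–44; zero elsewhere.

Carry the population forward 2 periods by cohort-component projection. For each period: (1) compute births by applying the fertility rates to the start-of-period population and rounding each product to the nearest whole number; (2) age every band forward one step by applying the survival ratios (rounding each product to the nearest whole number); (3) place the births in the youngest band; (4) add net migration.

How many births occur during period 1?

Numbering the bands 1..6 from youngest to oldest:
After projecting period 1:
Births: 4350 × 0.131 = 570
Band 2: 3450 × 0.952 = 3284
Band 3: 4350 × 0.958 = 4167
Band 4: 10050 × 0.956 = 9608
Band 5: 6950 × 0.943 = 6554
Band 6: 2350 × 0.952 = 2237
Net migration: Band 3 − 480 → 3687
Population now: 0–14=570, 15–29=3284, 30–44=3687, 45–59=9608, 60–74=6554, 75–89=2237

570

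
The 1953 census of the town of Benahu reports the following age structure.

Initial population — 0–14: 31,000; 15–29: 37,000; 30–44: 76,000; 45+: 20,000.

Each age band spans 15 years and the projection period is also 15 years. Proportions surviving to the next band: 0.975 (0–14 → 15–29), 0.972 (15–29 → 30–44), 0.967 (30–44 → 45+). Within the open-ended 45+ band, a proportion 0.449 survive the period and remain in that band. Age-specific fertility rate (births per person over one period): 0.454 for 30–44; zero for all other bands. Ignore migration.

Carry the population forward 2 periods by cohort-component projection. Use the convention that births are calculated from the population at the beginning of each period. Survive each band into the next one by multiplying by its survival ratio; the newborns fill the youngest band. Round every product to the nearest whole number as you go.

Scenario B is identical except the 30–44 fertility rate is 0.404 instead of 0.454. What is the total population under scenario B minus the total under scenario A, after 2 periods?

Let band 1 be 0–14 through band 4 = 45+.
Period 1.
Births: 76000 * 0.454 = 34504
Band 2: 31000 * 0.975 = 30225
Band 3: 37000 * 0.972 = 35964
Band 4: 76000 * 0.967 + 20000 * 0.449 = 73492 + 8980 = 82472
→ [34504, 30225, 35964, 82472]
Period 2.
Births: 35964 * 0.454 = 16328
Band 2: 34504 * 0.975 = 33641
Band 3: 30225 * 0.972 = 29379
Band 4: 35964 * 0.967 + 82472 * 0.449 = 34777 + 37030 = 71807
→ [16328, 33641, 29379, 71807]
Scenario A total after 2 periods: 151155
Scenario B projection —
Period 1.
Births: 76000 * 0.404 = 30704
Band 2: 31000 * 0.975 = 30225
Band 3: 37000 * 0.972 = 35964
Band 4: 76000 * 0.967 + 20000 * 0.449 = 73492 + 8980 = 82472
→ [30704, 30225, 35964, 82472]
Period 2.
Births: 35964 * 0.404 = 14529
Band 2: 30704 * 0.975 = 29936
Band 3: 30225 * 0.972 = 29379
Band 4: 35964 * 0.967 + 82472 * 0.449 = 34777 + 37030 = 71807
→ [14529, 29936, 29379, 71807]
Scenario B total after 2 periods: 145651
Difference B − A = 145651 − 151155 = -5504

-5504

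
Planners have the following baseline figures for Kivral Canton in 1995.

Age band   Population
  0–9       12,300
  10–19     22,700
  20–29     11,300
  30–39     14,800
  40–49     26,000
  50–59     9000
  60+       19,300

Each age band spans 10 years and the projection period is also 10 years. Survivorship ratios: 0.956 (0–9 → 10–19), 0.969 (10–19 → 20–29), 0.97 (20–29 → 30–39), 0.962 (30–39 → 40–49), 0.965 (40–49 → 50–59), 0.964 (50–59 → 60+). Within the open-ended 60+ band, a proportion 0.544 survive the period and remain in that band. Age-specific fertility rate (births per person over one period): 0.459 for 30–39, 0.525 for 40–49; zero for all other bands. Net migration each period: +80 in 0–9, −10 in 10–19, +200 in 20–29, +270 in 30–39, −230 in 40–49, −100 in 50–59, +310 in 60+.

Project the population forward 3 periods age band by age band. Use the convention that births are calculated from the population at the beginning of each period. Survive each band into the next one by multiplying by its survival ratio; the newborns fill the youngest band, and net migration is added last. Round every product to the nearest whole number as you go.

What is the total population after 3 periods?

121502

Numbering the groups 1..7 from youngest to oldest:
— Period 1 —
Births: 14800 × 0.459 = 6793, 26000 × 0.525 = 13650 ⇒ total 20443
Group 2: 12300 × 0.956 = 11759
Group 3: 22700 × 0.969 = 21996
Group 4: 11300 × 0.97 = 10961
Group 5: 14800 × 0.962 = 14238
Group 6: 26000 × 0.965 = 25090
Group 7: 9000 × 0.964 + 19300 × 0.544 = 8676 + 10499 = 19175
Net migration: Group 1 + 80 → 20523; Group 2 − 10 → 11749; Group 3 + 200 → 22196; Group 4 + 270 → 11231; Group 5 − 230 → 14008; Group 6 − 100 → 24990; Group 7 + 310 → 19485
End of period: [20523, 11749, 22196, 11231, 14008, 24990, 19485]
— Period 2 —
Births: 11231 × 0.459 = 5155, 14008 × 0.525 = 7354 ⇒ total 12509
Group 2: 20523 × 0.956 = 19620
Group 3: 11749 × 0.969 = 11385
Group 4: 22196 × 0.97 = 21530
Group 5: 11231 × 0.962 = 10804
Group 6: 14008 × 0.965 = 13518
Group 7: 24990 × 0.964 + 19485 × 0.544 = 24090 + 10600 = 34690
Net migration: Group 1 + 80 → 12589; Group 2 − 10 → 19610; Group 3 + 200 → 11585; Group 4 + 270 → 21800; Group 5 − 230 → 10574; Group 6 − 100 → 13418; Group 7 + 310 → 35000
End of period: [12589, 19610, 11585, 21800, 10574, 13418, 35000]
— Period 3 —
Births: 21800 × 0.459 = 10006, 10574 × 0.525 = 5551 ⇒ total 15557
Group 2: 12589 × 0.956 = 12035
Group 3: 19610 × 0.969 = 19002
Group 4: 11585 × 0.97 = 11237
Group 5: 21800 × 0.962 = 20972
Group 6: 10574 × 0.965 = 10204
Group 7: 13418 × 0.964 + 35000 × 0.544 = 12935 + 19040 = 31975
Net migration: Group 1 + 80 → 15637; Group 2 − 10 → 12025; Group 3 + 200 → 19202; Group 4 + 270 → 11507; Group 5 − 230 → 20742; Group 6 − 100 → 10104; Group 7 + 310 → 32285
End of period: [15637, 12025, 19202, 11507, 20742, 10104, 32285]
Total after period 3: 15637 + 12025 + 19202 + 11507 + 20742 + 10104 + 32285 = 121502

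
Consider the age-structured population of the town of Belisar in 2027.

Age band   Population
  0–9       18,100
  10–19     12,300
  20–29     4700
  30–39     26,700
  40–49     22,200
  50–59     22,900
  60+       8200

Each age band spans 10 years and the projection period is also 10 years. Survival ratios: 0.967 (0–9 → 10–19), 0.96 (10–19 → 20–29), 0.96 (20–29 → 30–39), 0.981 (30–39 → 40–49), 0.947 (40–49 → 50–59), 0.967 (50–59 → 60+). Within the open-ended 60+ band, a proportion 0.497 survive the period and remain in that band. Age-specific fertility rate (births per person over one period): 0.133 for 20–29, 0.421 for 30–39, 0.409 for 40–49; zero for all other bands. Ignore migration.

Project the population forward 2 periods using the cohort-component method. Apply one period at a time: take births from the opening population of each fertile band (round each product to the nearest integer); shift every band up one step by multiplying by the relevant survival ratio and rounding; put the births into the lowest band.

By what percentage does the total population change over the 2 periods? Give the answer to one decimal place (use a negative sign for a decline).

Period 1:
Births: 4700 × 0.133 = 625  |  26700 × 0.421 = 11241  |  22200 × 0.409 = 9080 → 20946
10–19: 18100 × 0.967 = 17503
20–29: 12300 × 0.96 = 11808
30–39: 4700 × 0.96 = 4512
40–49: 26700 × 0.981 = 26193
50–59: 22200 × 0.947 = 21023
60+: 22900 × 0.967 + 8200 × 0.497 = 22144 + 4075 = 26219
Giving 20946 / 17503 / 11808 / 4512 / 26193 / 21023 / 26219.
Period 2:
Births: 11808 × 0.133 = 1570  |  4512 × 0.421 = 1900  |  26193 × 0.409 = 10713 → 14183
10–19: 20946 × 0.967 = 20255
20–29: 17503 × 0.96 = 16803
30–39: 11808 × 0.96 = 11336
40–49: 4512 × 0.981 = 4426
50–59: 26193 × 0.947 = 24805
60+: 21023 × 0.967 + 26219 × 0.497 = 20329 + 13031 = 33360
Giving 14183 / 20255 / 16803 / 11336 / 4426 / 24805 / 33360.
Total: 115100 → 125168; change = 10068; percentage change = 8.7%

8.7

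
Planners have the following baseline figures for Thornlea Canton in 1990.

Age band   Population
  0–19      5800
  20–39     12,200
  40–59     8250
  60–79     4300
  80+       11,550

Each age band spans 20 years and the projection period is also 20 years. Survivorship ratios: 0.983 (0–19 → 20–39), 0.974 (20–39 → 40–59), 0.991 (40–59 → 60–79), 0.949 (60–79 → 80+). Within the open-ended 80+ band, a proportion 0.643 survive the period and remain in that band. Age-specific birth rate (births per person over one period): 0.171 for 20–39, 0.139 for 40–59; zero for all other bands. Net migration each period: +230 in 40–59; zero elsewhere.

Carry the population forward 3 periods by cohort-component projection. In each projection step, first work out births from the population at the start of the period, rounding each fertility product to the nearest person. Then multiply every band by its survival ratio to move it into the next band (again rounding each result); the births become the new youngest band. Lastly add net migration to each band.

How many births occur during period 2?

Call the groups 1 to 5, youngest first.
— Period 1 —
Births: 12200 × 0.171 = 2086, 8250 × 0.139 = 1147 — total 3233
Group 2: 5800 × 0.983 = 5701
Group 3: 12200 × 0.974 = 11883
Group 4: 8250 × 0.991 = 8176
Group 5: 4300 × 0.949 + 11550 × 0.643 = 4081 + 7427 = 11508
Net migration: Group 3 + 230 → 12113
Population now: 0–19=3233, 20–39=5701, 40–59=12113, 60–79=8176, 80+=11508
— Period 2 —
Births: 5701 × 0.171 = 975, 12113 × 0.139 = 1684 — total 2659
Group 2: 3233 × 0.983 = 3178
Group 3: 5701 × 0.974 = 5553
Group 4: 12113 × 0.991 = 12004
Group 5: 8176 × 0.949 + 11508 × 0.643 = 7759 + 7400 = 15159
Net migration: Group 3 + 230 → 5783
Population now: 0–19=2659, 20–39=3178, 40–59=5783, 60–79=12004, 80+=15159

2659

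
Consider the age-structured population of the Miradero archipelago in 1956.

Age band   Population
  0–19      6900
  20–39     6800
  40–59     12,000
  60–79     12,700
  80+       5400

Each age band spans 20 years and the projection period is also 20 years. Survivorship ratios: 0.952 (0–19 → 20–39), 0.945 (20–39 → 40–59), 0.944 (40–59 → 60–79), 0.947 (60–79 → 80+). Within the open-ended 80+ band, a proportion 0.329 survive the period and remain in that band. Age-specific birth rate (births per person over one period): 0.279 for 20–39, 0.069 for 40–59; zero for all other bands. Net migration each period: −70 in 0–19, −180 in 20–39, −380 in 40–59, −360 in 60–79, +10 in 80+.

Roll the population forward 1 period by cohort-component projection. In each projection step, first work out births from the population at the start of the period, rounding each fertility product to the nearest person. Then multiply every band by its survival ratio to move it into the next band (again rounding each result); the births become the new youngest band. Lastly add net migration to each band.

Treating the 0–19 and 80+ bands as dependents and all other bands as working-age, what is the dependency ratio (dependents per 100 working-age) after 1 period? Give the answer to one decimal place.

Let band 1 be 0–19 through band 5 = 80+.
After projecting period 1:
Births: 6800 × 0.279 = 1897, 12000 × 0.069 = 828 → 2725
Band 2: 6900 × 0.952 = 6569
Band 3: 6800 × 0.945 = 6426
Band 4: 12000 × 0.944 = 11328
Band 5: 12700 × 0.947 + 5400 × 0.329 = 12027 + 1777 = 13804
Net migration: Band 1 − 70 → 2655; Band 2 − 180 → 6389; Band 3 − 380 → 6046; Band 4 − 360 → 10968; Band 5 + 10 → 13814
Giving 2655 / 6389 / 6046 / 10968 / 13814.
Dependents (band 0–19 + band 80+) = 2655 + 13814 = 16469; working-age = 23403; ratio = 16469/23403 × 100 = 70.4

70.4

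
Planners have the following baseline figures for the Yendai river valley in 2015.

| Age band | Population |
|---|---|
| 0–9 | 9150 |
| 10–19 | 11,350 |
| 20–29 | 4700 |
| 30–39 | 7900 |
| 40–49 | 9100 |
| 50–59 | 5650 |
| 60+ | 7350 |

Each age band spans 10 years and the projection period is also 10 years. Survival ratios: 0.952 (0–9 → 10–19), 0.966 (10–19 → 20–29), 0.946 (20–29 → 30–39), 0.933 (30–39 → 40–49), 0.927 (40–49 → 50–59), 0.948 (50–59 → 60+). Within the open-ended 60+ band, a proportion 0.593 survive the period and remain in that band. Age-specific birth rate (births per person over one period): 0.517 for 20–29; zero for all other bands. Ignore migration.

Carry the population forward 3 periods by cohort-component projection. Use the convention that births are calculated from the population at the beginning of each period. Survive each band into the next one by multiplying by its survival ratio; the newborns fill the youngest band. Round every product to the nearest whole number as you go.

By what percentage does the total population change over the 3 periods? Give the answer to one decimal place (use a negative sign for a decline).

-12.9

After projecting period 1:
Births: 4700 × 0.517 = 2430
10–19: 9150 × 0.952 = 8711
20–29: 11350 × 0.966 = 10964
30–39: 4700 × 0.946 = 4446
40–49: 7900 × 0.933 = 7371
50–59: 9100 × 0.927 = 8436
60+: 5650 × 0.948 + 7350 × 0.593 = 5356 + 4359 = 9715
Population now: 0–9=2430, 10–19=8711, 20–29=10964, 30–39=4446, 40–49=7371, 50–59=8436, 60+=9715
After projecting period 2:
Births: 10964 × 0.517 = 5668
10–19: 2430 × 0.952 = 2313
20–29: 8711 × 0.966 = 8415
30–39: 10964 × 0.946 = 10372
40–49: 4446 × 0.933 = 4148
50–59: 7371 × 0.927 = 6833
60+: 8436 × 0.948 + 9715 × 0.593 = 7997 + 5761 = 13758
Population now: 0–9=5668, 10–19=2313, 20–29=8415, 30–39=10372, 40–49=4148, 50–59=6833, 60+=13758
After projecting period 3:
Births: 8415 × 0.517 = 4351
10–19: 5668 × 0.952 = 5396
20–29: 2313 × 0.966 = 2234
30–39: 8415 × 0.946 = 7961
40–49: 10372 × 0.933 = 9677
50–59: 4148 × 0.927 = 3845
60+: 6833 × 0.948 + 13758 × 0.593 = 6478 + 8158 = 14636
Population now: 0–9=4351, 10–19=5396, 20–29=2234, 30–39=7961, 40–49=9677, 50–59=3845, 60+=14636
Total: 55200 → 48100; change = -7100; percentage change = -12.9%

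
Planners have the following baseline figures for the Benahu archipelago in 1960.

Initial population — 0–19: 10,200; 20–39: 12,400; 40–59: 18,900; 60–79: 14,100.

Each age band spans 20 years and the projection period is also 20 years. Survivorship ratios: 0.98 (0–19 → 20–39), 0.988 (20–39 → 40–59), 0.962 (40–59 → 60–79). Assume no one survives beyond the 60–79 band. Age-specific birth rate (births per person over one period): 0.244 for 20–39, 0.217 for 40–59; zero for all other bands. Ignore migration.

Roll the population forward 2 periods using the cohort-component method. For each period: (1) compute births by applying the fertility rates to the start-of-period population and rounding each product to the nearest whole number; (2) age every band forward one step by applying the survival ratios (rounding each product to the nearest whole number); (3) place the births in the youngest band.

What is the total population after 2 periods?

33742

[period 1]
Births: 12400 * 0.244 = 3026, 18900 * 0.217 = 4101 → total 7127
20–39: 10200 * 0.98 = 9996
40–59: 12400 * 0.988 = 12251
60–79: 18900 * 0.962 = 18182
End of period: [7127, 9996, 12251, 18182]
[period 2]
Births: 9996 * 0.244 = 2439, 12251 * 0.217 = 2658 → total 5097
20–39: 7127 * 0.98 = 6984
40–59: 9996 * 0.988 = 9876
60–79: 12251 * 0.962 = 11785
End of period: [5097, 6984, 9876, 11785]
Total after period 2: 5097 + 6984 + 9876 + 11785 = 33742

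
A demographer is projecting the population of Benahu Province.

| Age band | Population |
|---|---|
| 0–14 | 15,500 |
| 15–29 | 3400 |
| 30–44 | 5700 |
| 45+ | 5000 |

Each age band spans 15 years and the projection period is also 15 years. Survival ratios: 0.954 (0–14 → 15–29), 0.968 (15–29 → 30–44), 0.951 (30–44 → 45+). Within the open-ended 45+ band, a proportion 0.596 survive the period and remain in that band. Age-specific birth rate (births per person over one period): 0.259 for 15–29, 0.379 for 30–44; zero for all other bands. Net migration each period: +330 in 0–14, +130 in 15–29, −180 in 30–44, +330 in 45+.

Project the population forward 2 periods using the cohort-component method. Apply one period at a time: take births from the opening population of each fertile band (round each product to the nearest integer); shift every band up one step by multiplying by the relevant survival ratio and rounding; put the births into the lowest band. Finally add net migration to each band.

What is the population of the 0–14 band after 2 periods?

5373

— Period 1 —
Births: 3400 × 0.259 = 881 ; 5700 × 0.379 = 2160 — total 3041
15–29: 15500 × 0.954 = 14787
30–44: 3400 × 0.968 = 3291
45+: 5700 × 0.951 + 5000 × 0.596 = 5421 + 2980 = 8401
Net migration: 0–14 + 330 → 3371; 15–29 + 130 → 14917; 30–44 − 180 → 3111; 45+ + 330 → 8731
Giving 3371 / 14917 / 3111 / 8731.
— Period 2 —
Births: 14917 × 0.259 = 3864 ; 3111 × 0.379 = 1179 — total 5043
15–29: 3371 × 0.954 = 3216
30–44: 14917 × 0.968 = 14440
45+: 3111 × 0.951 + 8731 × 0.596 = 2959 + 5204 = 8163
Net migration: 0–14 + 330 → 5373; 15–29 + 130 → 3346; 30–44 − 180 → 14260; 45+ + 330 → 8493
Giving 5373 / 3346 / 14260 / 8493.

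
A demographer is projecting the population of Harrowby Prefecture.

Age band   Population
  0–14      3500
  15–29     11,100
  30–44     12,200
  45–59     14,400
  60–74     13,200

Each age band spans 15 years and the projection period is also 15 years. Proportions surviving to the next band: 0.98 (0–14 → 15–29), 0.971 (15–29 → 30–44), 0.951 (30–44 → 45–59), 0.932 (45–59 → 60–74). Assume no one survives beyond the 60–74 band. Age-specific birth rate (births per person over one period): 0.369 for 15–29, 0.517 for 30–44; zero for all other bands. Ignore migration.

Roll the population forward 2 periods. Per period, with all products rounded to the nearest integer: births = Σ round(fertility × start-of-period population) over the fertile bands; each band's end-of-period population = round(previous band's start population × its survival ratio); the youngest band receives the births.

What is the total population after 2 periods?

Period 1:
Births: 11100 × 0.369 = 4096, 12200 × 0.517 = 6307 ⇒ total 10403
15–29: 3500 × 0.98 = 3430
30–44: 11100 × 0.971 = 10778
45–59: 12200 × 0.951 = 11602
60–74: 14400 × 0.932 = 13421
Giving 10403 / 3430 / 10778 / 11602 / 13421.
Period 2:
Births: 3430 × 0.369 = 1266, 10778 × 0.517 = 5572 ⇒ total 6838
15–29: 10403 × 0.98 = 10195
30–44: 3430 × 0.971 = 3331
45–59: 10778 × 0.951 = 10250
60–74: 11602 × 0.932 = 10813
Giving 6838 / 10195 / 3331 / 10250 / 10813.
Total after period 2: 6838 + 10195 + 3331 + 10250 + 10813 = 41427

41427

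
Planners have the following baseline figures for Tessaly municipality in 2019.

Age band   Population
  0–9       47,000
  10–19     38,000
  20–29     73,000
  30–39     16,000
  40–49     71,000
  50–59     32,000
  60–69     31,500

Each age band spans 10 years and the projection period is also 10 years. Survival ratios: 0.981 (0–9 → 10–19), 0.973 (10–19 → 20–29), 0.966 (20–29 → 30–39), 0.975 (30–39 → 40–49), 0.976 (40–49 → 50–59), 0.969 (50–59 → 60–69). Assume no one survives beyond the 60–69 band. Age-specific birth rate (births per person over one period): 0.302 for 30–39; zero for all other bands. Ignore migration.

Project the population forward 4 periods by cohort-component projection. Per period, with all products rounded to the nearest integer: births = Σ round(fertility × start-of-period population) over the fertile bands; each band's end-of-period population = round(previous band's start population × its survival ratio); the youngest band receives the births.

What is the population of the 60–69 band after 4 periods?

(Bands numbered youngest = 1 to oldest = 7.)
Period 1.
Births: 16000 × 0.302 = 4832
Band 2: 47000 × 0.981 = 46107
Band 3: 38000 × 0.973 = 36974
Band 4: 73000 × 0.966 = 70518
Band 5: 16000 × 0.975 = 15600
Band 6: 71000 × 0.976 = 69296
Band 7: 32000 × 0.969 = 31008
Giving 4832 / 46107 / 36974 / 70518 / 15600 / 69296 / 31008.
Period 2.
Births: 70518 × 0.302 = 21296
Band 2: 4832 × 0.981 = 4740
Band 3: 46107 × 0.973 = 44862
Band 4: 36974 × 0.966 = 35717
Band 5: 70518 × 0.975 = 68755
Band 6: 15600 × 0.976 = 15226
Band 7: 69296 × 0.969 = 67148
Giving 21296 / 4740 / 44862 / 35717 / 68755 / 15226 / 67148.
Period 3.
Births: 35717 × 0.302 = 10787
Band 2: 21296 × 0.981 = 20891
Band 3: 4740 × 0.973 = 4612
Band 4: 44862 × 0.966 = 43337
Band 5: 35717 × 0.975 = 34824
Band 6: 68755 × 0.976 = 67105
Band 7: 15226 × 0.969 = 14754
Giving 10787 / 20891 / 4612 / 43337 / 34824 / 67105 / 14754.
Period 4.
Births: 43337 × 0.302 = 13088
Band 2: 10787 × 0.981 = 10582
Band 3: 20891 × 0.973 = 20327
Band 4: 4612 × 0.966 = 4455
Band 5: 43337 × 0.975 = 42254
Band 6: 34824 × 0.976 = 33988
Band 7: 67105 × 0.969 = 65025
Giving 13088 / 10582 / 20327 / 4455 / 42254 / 33988 / 65025.

65025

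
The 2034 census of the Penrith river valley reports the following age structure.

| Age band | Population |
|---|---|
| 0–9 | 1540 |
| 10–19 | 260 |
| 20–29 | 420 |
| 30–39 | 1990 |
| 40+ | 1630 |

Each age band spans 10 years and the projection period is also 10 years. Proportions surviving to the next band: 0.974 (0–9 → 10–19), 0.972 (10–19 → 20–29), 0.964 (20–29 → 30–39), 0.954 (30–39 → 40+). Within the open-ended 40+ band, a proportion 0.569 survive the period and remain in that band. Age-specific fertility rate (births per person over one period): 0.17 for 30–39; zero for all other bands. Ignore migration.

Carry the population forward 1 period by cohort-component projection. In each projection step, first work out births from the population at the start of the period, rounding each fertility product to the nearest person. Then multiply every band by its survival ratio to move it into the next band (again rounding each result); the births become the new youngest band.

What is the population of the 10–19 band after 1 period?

1500

Let band 1 be 0–9 through band 5 = 40+.
Period 1:
Births: 1990 × 0.17 = 338
Band 2: 1540 × 0.974 = 1500
Band 3: 260 × 0.972 = 253
Band 4: 420 × 0.964 = 405
Band 5: 1990 × 0.954 + 1630 × 0.569 = 1898 + 927 = 2825
→ [338, 1500, 253, 405, 2825]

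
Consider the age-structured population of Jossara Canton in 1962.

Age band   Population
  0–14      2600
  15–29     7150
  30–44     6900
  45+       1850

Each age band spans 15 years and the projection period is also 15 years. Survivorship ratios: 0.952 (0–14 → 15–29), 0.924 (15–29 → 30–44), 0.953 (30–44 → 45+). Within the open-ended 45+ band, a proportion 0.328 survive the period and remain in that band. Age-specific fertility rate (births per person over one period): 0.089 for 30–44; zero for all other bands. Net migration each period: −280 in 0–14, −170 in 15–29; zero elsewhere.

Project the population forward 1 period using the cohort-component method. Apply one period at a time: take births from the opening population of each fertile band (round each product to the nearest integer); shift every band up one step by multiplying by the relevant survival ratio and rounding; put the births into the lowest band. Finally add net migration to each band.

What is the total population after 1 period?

16429

Period 1:
Births: 6900 * 0.089 = 614
15–29: 2600 * 0.952 = 2475
30–44: 7150 * 0.924 = 6607
45+: 6900 * 0.953 + 1850 * 0.328 = 6576 + 607 = 7183
Net migration: 0–14 − 280 → 334; 15–29 − 170 → 2305
Giving 334 / 2305 / 6607 / 7183.
Total after period 1: 334 + 2305 + 6607 + 7183 = 16429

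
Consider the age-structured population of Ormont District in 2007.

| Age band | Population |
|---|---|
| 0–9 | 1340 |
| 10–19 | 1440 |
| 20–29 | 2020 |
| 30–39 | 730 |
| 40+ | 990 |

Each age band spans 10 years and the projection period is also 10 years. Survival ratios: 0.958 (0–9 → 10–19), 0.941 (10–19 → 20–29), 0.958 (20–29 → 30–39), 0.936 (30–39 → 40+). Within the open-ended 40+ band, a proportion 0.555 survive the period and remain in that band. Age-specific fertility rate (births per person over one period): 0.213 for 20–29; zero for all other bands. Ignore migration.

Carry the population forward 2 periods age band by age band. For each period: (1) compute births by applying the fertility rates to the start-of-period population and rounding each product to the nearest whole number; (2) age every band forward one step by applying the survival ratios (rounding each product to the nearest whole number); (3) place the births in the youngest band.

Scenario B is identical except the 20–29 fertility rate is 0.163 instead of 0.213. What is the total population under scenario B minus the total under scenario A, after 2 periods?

-165

— Period 1 —
Births: 2020 × 0.213 = 430
10–19: 1340 × 0.958 = 1284
20–29: 1440 × 0.941 = 1355
30–39: 2020 × 0.958 = 1935
40+: 730 × 0.936 + 990 × 0.555 = 683 + 549 = 1232
End of period: [430, 1284, 1355, 1935, 1232]
— Period 2 —
Births: 1355 × 0.213 = 289
10–19: 430 × 0.958 = 412
20–29: 1284 × 0.941 = 1208
30–39: 1355 × 0.958 = 1298
40+: 1935 × 0.936 + 1232 × 0.555 = 1811 + 684 = 2495
End of period: [289, 412, 1208, 1298, 2495]
Scenario A total after 2 periods: 5702
Scenario B projection —
— Period 1 —
Births: 2020 × 0.163 = 329
10–19: 1340 × 0.958 = 1284
20–29: 1440 × 0.941 = 1355
30–39: 2020 × 0.958 = 1935
40+: 730 × 0.936 + 990 × 0.555 = 683 + 549 = 1232
End of period: [329, 1284, 1355, 1935, 1232]
— Period 2 —
Births: 1355 × 0.163 = 221
10–19: 329 × 0.958 = 315
20–29: 1284 × 0.941 = 1208
30–39: 1355 × 0.958 = 1298
40+: 1935 × 0.936 + 1232 × 0.555 = 1811 + 684 = 2495
End of period: [221, 315, 1208, 1298, 2495]
Scenario B total after 2 periods: 5537
Difference B − A = 5537 − 5702 = -165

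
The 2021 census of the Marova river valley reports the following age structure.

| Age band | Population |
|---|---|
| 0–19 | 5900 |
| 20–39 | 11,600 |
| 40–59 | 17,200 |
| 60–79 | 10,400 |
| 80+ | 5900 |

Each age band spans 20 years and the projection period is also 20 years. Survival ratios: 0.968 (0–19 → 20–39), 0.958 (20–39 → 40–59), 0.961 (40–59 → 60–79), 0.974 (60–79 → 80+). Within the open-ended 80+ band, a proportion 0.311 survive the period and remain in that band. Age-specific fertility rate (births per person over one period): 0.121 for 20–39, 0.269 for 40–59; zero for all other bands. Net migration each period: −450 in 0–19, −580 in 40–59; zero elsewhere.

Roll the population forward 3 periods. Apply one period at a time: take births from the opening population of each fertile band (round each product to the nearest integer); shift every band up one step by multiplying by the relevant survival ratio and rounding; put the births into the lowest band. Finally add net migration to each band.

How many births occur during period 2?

Let band 1 be 0–19 through band 5 = 80+.
Period 1:
Births: 11600 * 0.121 = 1404, 17200 * 0.269 = 4627 → 6031
Band 2: 5900 * 0.968 = 5711
Band 3: 11600 * 0.958 = 11113
Band 4: 17200 * 0.961 = 16529
Band 5: 10400 * 0.974 + 5900 * 0.311 = 10130 + 1835 = 11965
Net migration: Band 1 − 450 → 5581; Band 3 − 580 → 10533
End of period: [5581, 5711, 10533, 16529, 11965]
Period 2:
Births: 5711 * 0.121 = 691, 10533 * 0.269 = 2833 → 3524
Band 2: 5581 * 0.968 = 5402
Band 3: 5711 * 0.958 = 5471
Band 4: 10533 * 0.961 = 10122
Band 5: 16529 * 0.974 + 11965 * 0.311 = 16099 + 3721 = 19820
Net migration: Band 1 − 450 → 3074; Band 3 − 580 → 4891
End of period: [3074, 5402, 4891, 10122, 19820]

3524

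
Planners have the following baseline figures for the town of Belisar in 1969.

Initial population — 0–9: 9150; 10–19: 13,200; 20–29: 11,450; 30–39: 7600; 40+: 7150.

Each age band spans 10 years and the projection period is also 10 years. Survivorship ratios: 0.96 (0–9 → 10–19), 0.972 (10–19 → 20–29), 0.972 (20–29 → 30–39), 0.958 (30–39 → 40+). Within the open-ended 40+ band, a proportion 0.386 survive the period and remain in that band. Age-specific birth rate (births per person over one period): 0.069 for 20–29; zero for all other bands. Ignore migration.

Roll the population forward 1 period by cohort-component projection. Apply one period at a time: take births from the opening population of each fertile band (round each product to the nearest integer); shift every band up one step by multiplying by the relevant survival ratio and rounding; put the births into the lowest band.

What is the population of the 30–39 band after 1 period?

11129

(Bands numbered youngest = 1 to oldest = 5.)
— Period 1 —
Births: 11450 * 0.069 = 790
Band 2: 9150 * 0.96 = 8784
Band 3: 13200 * 0.972 = 12830
Band 4: 11450 * 0.972 = 11129
Band 5: 7600 * 0.958 + 7150 * 0.386 = 7281 + 2760 = 10041
→ [790, 8784, 12830, 11129, 10041]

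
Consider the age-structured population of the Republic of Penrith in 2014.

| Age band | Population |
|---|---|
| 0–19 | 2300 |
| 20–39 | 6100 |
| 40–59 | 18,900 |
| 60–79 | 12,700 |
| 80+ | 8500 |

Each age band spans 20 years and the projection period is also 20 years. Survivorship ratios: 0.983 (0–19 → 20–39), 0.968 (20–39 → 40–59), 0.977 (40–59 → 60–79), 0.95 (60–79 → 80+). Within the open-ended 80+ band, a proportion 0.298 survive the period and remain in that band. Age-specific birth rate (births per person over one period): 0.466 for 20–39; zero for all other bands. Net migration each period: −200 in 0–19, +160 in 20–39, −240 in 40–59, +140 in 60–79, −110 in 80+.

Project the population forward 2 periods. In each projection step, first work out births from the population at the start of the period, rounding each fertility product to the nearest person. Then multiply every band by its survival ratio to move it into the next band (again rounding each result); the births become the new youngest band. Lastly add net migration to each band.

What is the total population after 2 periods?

[period 1]
Births: 6100 × 0.466 = 2843
20–39: 2300 × 0.983 = 2261
40–59: 6100 × 0.968 = 5905
60–79: 18900 × 0.977 = 18465
80+: 12700 × 0.95 + 8500 × 0.298 = 12065 + 2533 = 14598
Net migration: 0–19 − 200 → 2643; 20–39 + 160 → 2421; 40–59 − 240 → 5665; 60–79 + 140 → 18605; 80+ − 110 → 14488
End of period: [2643, 2421, 5665, 18605, 14488]
[period 2]
Births: 2421 × 0.466 = 1128
20–39: 2643 × 0.983 = 2598
40–59: 2421 × 0.968 = 2344
60–79: 5665 × 0.977 = 5535
80+: 18605 × 0.95 + 14488 × 0.298 = 17675 + 4317 = 21992
Net migration: 0–19 − 200 → 928; 20–39 + 160 → 2758; 40–59 − 240 → 2104; 60–79 + 140 → 5675; 80+ − 110 → 21882
End of period: [928, 2758, 2104, 5675, 21882]
Total after period 2: 928 + 2758 + 2104 + 5675 + 21882 = 33347

33347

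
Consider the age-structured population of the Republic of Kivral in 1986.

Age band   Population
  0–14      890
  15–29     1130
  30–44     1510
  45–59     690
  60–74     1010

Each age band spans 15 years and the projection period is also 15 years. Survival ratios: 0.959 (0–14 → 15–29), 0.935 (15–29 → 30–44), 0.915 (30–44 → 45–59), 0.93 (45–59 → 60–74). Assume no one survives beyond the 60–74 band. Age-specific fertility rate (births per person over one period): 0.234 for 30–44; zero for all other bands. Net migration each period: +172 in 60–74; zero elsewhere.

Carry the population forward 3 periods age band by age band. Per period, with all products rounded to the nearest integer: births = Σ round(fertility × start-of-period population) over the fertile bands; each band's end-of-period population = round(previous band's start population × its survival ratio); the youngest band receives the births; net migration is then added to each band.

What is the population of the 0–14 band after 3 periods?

187

Numbering the bands 1..5 from youngest to oldest:
Period 1.
Births: 1510 × 0.234 = 353
Band 2: 890 × 0.959 = 854
Band 3: 1130 × 0.935 = 1057
Band 4: 1510 × 0.915 = 1382
Band 5: 690 × 0.93 = 642
Net migration: Band 5 + 172 → 814
Giving 353 / 854 / 1057 / 1382 / 814.
Period 2.
Births: 1057 × 0.234 = 247
Band 2: 353 × 0.959 = 339
Band 3: 854 × 0.935 = 798
Band 4: 1057 × 0.915 = 967
Band 5: 1382 × 0.93 = 1285
Net migration: Band 5 + 172 → 1457
Giving 247 / 339 / 798 / 967 / 1457.
Period 3.
Births: 798 × 0.234 = 187
Band 2: 247 × 0.959 = 237
Band 3: 339 × 0.935 = 317
Band 4: 798 × 0.915 = 730
Band 5: 967 × 0.93 = 899
Net migration: Band 5 + 172 → 1071
Giving 187 / 237 / 317 / 730 / 1071.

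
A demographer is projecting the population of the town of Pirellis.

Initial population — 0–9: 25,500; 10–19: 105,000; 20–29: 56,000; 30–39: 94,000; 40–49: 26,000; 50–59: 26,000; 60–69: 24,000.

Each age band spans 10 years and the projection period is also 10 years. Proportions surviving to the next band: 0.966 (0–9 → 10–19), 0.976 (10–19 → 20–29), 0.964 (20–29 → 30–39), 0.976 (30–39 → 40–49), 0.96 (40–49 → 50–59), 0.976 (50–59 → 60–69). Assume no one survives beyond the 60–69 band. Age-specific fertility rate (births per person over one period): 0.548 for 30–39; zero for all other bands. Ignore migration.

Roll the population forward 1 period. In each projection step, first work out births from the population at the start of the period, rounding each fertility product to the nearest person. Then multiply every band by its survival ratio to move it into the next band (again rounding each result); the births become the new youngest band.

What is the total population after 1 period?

[period 1]
Births: 94000 × 0.548 = 51512
10–19: 25500 × 0.966 = 24633
20–29: 105000 × 0.976 = 102480
30–39: 56000 × 0.964 = 53984
40–49: 94000 × 0.976 = 91744
50–59: 26000 × 0.96 = 24960
60–69: 26000 × 0.976 = 25376
Population now: 0–9=51512, 10–19=24633, 20–29=102480, 30–39=53984, 40–49=91744, 50–59=24960, 60–69=25376
Total after period 1: 51512 + 24633 + 102480 + 53984 + 91744 + 24960 + 25376 = 374689

374689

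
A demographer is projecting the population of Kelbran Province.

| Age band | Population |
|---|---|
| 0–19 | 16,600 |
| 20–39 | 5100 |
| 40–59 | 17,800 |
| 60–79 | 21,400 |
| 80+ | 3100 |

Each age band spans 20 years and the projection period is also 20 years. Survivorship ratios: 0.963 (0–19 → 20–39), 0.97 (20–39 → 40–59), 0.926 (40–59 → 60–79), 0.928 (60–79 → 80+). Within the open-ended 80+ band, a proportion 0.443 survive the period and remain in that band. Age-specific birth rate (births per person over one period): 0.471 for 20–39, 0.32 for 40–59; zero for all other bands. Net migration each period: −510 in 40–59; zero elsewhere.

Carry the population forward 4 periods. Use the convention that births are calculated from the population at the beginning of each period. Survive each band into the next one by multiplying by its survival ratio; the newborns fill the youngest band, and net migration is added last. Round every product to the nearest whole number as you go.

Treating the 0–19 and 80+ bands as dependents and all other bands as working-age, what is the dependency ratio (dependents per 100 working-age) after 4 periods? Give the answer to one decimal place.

114.2

Let band 1 be 0–19 through band 5 = 80+.
Period 1:
Births: 5100 × 0.471 = 2402, 17800 × 0.32 = 5696 — total 8098
Band 2: 16600 × 0.963 = 15986
Band 3: 5100 × 0.97 = 4947
Band 4: 17800 × 0.926 = 16483
Band 5: 21400 × 0.928 + 3100 × 0.443 = 19859 + 1373 = 21232
Net migration: Band 3 − 510 → 4437
→ [8098, 15986, 4437, 16483, 21232]
Period 2:
Births: 15986 × 0.471 = 7529, 4437 × 0.32 = 1420 — total 8949
Band 2: 8098 × 0.963 = 7798
Band 3: 15986 × 0.97 = 15506
Band 4: 4437 × 0.926 = 4109
Band 5: 16483 × 0.928 + 21232 × 0.443 = 15296 + 9406 = 24702
Net migration: Band 3 − 510 → 14996
→ [8949, 7798, 14996, 4109, 24702]
Period 3:
Births: 7798 × 0.471 = 3673, 14996 × 0.32 = 4799 — total 8472
Band 2: 8949 × 0.963 = 8618
Band 3: 7798 × 0.97 = 7564
Band 4: 14996 × 0.926 = 13886
Band 5: 4109 × 0.928 + 24702 × 0.443 = 3813 + 10943 = 14756
Net migration: Band 3 − 510 → 7054
→ [8472, 8618, 7054, 13886, 14756]
Period 4:
Births: 8618 × 0.471 = 4059, 7054 × 0.32 = 2257 — total 6316
Band 2: 8472 × 0.963 = 8159
Band 3: 8618 × 0.97 = 8359
Band 4: 7054 × 0.926 = 6532
Band 5: 13886 × 0.928 + 14756 × 0.443 = 12886 + 6537 = 19423
Net migration: Band 3 − 510 → 7849
→ [6316, 8159, 7849, 6532, 19423]
Dependents (band 0–19 + band 80+) = 6316 + 19423 = 25739; working-age = 22540; ratio = 25739/22540 × 100 = 114.2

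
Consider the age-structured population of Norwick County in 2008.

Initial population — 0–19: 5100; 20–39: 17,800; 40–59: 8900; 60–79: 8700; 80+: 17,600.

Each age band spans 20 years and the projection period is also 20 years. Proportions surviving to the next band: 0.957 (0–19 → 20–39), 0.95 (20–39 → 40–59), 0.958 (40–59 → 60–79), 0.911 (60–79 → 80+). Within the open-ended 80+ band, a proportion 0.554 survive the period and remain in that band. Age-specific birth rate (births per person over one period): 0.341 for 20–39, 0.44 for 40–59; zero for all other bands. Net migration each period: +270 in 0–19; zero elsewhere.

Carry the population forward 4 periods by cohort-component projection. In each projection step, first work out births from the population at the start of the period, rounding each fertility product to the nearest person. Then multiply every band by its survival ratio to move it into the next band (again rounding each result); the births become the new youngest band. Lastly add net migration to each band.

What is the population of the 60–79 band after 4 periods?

8932

After projecting period 1:
Births: 17800 * 0.341 = 6070 ; 8900 * 0.44 = 3916 — total 9986
20–39: 5100 * 0.957 = 4881
40–59: 17800 * 0.95 = 16910
60–79: 8900 * 0.958 = 8526
80+: 8700 * 0.911 + 17600 * 0.554 = 7926 + 9750 = 17676
Net migration: 0–19 + 270 → 10256
→ [10256, 4881, 16910, 8526, 17676]
After projecting period 2:
Births: 4881 * 0.341 = 1664 ; 16910 * 0.44 = 7440 — total 9104
20–39: 10256 * 0.957 = 9815
40–59: 4881 * 0.95 = 4637
60–79: 16910 * 0.958 = 16200
80+: 8526 * 0.911 + 17676 * 0.554 = 7767 + 9793 = 17560
Net migration: 0–19 + 270 → 9374
→ [9374, 9815, 4637, 16200, 17560]
After projecting period 3:
Births: 9815 * 0.341 = 3347 ; 4637 * 0.44 = 2040 — total 5387
20–39: 9374 * 0.957 = 8971
40–59: 9815 * 0.95 = 9324
60–79: 4637 * 0.958 = 4442
80+: 16200 * 0.911 + 17560 * 0.554 = 14758 + 9728 = 24486
Net migration: 0–19 + 270 → 5657
→ [5657, 8971, 9324, 4442, 24486]
After projecting period 4:
Births: 8971 * 0.341 = 3059 ; 9324 * 0.44 = 4103 — total 7162
20–39: 5657 * 0.957 = 5414
40–59: 8971 * 0.95 = 8522
60–79: 9324 * 0.958 = 8932
80+: 4442 * 0.911 + 24486 * 0.554 = 4047 + 13565 = 17612
Net migration: 0–19 + 270 → 7432
→ [7432, 5414, 8522, 8932, 17612]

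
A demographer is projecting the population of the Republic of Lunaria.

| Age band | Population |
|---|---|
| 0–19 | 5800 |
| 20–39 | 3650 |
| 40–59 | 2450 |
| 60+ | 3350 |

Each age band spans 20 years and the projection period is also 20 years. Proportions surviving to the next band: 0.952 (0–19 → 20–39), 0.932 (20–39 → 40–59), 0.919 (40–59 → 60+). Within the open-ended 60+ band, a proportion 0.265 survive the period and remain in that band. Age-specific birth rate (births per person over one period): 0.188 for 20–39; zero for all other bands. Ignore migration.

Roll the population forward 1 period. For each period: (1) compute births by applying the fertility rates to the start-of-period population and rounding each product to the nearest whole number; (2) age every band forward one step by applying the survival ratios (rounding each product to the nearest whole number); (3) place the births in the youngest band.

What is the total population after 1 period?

12750

After projecting period 1:
Births: 3650 × 0.188 = 686
20–39: 5800 × 0.952 = 5522
40–59: 3650 × 0.932 = 3402
60+: 2450 × 0.919 + 3350 × 0.265 = 2252 + 888 = 3140
End of period: [686, 5522, 3402, 3140]
Total after period 1: 686 + 5522 + 3402 + 3140 = 12750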